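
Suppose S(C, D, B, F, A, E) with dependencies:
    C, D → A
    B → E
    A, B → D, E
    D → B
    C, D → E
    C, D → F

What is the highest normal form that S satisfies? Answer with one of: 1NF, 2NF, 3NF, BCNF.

Candidate keys: {A, B, C}, {C, D}. Prime attributes: {A, B, C, D}.
B → E breaks BCNF: {B}⁺ = {B, E}, so {B} is not a superkey.
B → E has non-prime {E} on the right and a non-superkey on the left, so 3NF fails.
The proper key subset {D} of {C, D} determines non-prime {E}, so the relation is not even in 2NF.

1NF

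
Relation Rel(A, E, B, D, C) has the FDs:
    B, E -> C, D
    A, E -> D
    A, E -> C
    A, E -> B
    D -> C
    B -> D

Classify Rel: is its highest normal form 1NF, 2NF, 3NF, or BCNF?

Candidate key: {A, E}. Prime attributes: {A, E}.
For B, E -> C, D we have {B, E}⁺ = {B, C, D, E}; {B, E} is not a superkey, so BCNF fails.
Because {C, D} are non-prime and the left side of B, E -> C, D is not a superkey, the relation is not in 3NF.
No proper subset of a key has a non-prime attribute in its closure, so there is no partial dependency; 2NF holds.

2NF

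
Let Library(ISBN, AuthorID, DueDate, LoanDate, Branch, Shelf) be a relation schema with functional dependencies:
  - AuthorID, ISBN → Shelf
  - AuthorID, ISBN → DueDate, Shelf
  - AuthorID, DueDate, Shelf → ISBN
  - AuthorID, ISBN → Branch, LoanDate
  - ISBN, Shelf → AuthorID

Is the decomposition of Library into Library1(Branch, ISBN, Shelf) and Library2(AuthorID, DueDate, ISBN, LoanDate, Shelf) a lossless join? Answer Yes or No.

Yes

Library1 ∩ Library2 = {ISBN, Shelf}; its closure under F is {AuthorID, Branch, DueDate, ISBN, LoanDate, Shelf}.
Since Library1 ⊆ {AuthorID, Branch, DueDate, ISBN, LoanDate, Shelf}, the intersection is a superkey of Library1; the decomposition is lossless.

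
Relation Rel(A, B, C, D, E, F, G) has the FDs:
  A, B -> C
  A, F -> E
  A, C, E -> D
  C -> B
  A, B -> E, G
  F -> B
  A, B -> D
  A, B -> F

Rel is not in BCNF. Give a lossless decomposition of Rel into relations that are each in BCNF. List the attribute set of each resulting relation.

{A, C, D, E, F, G}; {B, C}

Candidate keys of the original relation: {A, B}, {A, C}, {A, F}.
Within {A, B, C, D, E, F, G}: {C}⁺ ∩ {A, B, C, D, E, F, G} = {B, C}, not the whole set, so C -> B violates BCNF; decompose into {B, C} and {A, C, D, E, F, G}.
{B, C} has no BCNF violation.
{A, C, D, E, F, G} has no BCNF violation.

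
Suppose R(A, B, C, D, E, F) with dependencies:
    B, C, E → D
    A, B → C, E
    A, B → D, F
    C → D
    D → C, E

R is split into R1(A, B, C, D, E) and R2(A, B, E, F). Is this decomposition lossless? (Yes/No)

Common attributes: {A, B, E}; their closure is {A, B, C, D, E, F}.
This includes all of R1, so the common attributes are a superkey of R1 — the join is lossless.

Yes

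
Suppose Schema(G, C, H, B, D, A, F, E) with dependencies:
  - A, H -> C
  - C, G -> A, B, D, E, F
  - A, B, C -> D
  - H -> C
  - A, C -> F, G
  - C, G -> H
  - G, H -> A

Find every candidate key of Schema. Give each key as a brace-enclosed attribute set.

{A, C}⁺ = {A, B, C, D, E, F, G, H}, which is every attribute, so {A, C} is a candidate key.
{A, H}⁺ = {A, B, C, D, E, F, G, H}, which is every attribute, so {A, H} is a candidate key.
{C, G}⁺ = {A, B, C, D, E, F, G, H}, which is every attribute, so {C, G} is a candidate key.
{G, H}⁺ = {A, B, C, D, E, F, G, H}, which is every attribute, so {G, H} is a candidate key.
Any other superkey properly contains one of these, so there are no further candidate keys.

{A, C}, {A, H}, {C, G}, {G, H}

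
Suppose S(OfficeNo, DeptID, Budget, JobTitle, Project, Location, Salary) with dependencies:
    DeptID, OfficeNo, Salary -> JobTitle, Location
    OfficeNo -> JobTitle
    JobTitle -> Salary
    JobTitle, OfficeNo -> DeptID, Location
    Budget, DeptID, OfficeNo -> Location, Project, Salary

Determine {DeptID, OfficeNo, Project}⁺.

{DeptID, JobTitle, Location, OfficeNo, Project, Salary}

Start with {DeptID, OfficeNo, Project}.
OfficeNo -> JobTitle applies; add {JobTitle} → now {DeptID, JobTitle, OfficeNo, Project}.
JobTitle -> Salary applies; add {Salary} → now {DeptID, JobTitle, OfficeNo, Project, Salary}.
JobTitle, OfficeNo -> DeptID, Location applies; add {Location} → now {DeptID, JobTitle, Location, OfficeNo, Project, Salary}.
No further FD applies.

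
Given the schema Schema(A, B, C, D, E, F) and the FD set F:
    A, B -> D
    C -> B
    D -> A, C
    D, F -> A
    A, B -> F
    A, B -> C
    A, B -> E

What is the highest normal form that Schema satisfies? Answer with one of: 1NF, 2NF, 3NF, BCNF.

Candidate keys: {A, B}, {A, C}, {D}. Prime attributes: {A, B, C, D}.
For C -> B we have {C}⁺ = {B, C}; {C} is not a superkey, so BCNF fails.
Its right-hand attributes {B} are all prime, as are those of every other non-superkey FD — the relation is in 3NF.

3NF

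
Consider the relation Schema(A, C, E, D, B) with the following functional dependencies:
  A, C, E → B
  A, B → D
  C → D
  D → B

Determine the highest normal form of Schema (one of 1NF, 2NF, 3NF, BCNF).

Candidate key: {A, C, E}. Prime attributes: {A, C, E}.
A, B → D breaks BCNF: {A, B}⁺ = {A, B, D}, so {A, B} is not a superkey.
A, B → D determines the non-prime attribute {D} from a non-superkey — 3NF is violated.
{C} is a proper subset of the key {A, C, E}, and {C}⁺ contains the non-prime attributes {B, D} — a partial dependency, so 2NF is violated.

1NF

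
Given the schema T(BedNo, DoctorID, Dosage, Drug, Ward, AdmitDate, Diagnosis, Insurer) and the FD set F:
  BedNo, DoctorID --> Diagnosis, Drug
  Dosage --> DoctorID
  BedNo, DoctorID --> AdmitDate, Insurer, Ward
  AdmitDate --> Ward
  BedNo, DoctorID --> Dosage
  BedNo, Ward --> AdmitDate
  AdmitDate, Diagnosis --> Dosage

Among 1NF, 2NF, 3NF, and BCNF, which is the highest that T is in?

3NF

Candidate keys: {AdmitDate, BedNo, Diagnosis}, {BedNo, Diagnosis, Ward}, {BedNo, DoctorID}, {BedNo, Dosage}. Prime attributes: {AdmitDate, BedNo, Diagnosis, DoctorID, Dosage, Ward}.
Dosage --> DoctorID: {Dosage}⁺ = {DoctorID, Dosage}, which is not all of the attributes, so the left side is not a superkey — BCNF is violated.
Since {DoctorID} ⊆ prime attributes and every other non-superkey FD also has a prime right side, the schema is in 3NF.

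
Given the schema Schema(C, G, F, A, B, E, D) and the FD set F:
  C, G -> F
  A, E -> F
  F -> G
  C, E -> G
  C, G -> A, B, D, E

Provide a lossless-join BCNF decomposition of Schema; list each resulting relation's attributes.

Candidate keys of the original relation: {C, E}, {C, F}, {C, G}.
In {A, B, C, D, E, F, G}, {A, E} is not a superkey ({A, E}⁺ restricted to this set is {A, E, F, G}), so split on A, E -> F, G into {A, E, F, G} and {A, B, C, D, E}.
In {A, E, F, G}, {F} is not a superkey ({F}⁺ restricted to this set is {F, G}), so split on F -> G into {F, G} and {A, E, F}.
{F, G} is in BCNF.
{A, E, F} is in BCNF.
{A, B, C, D, E} is in BCNF.

{A, B, C, D, E}; {A, E, F}; {F, G}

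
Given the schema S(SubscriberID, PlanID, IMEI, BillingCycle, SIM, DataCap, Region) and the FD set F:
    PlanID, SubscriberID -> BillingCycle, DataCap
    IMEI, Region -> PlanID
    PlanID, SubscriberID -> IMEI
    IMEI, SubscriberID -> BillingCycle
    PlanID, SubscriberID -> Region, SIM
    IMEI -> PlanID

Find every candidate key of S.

Attributes never on any right-hand side: {SubscriberID} — every candidate key must contain it.
{IMEI, SubscriberID}⁺ = {BillingCycle, DataCap, IMEI, PlanID, Region, SIM, SubscriberID} — all of the relation — so {IMEI, SubscriberID} is a candidate key.
{PlanID, SubscriberID}⁺ = {BillingCycle, DataCap, IMEI, PlanID, Region, SIM, SubscriberID} — all of the relation — so {PlanID, SubscriberID} is a candidate key.
These are minimal and exhaustive — every other superkey contains one of them.

{IMEI, SubscriberID}, {PlanID, SubscriberID}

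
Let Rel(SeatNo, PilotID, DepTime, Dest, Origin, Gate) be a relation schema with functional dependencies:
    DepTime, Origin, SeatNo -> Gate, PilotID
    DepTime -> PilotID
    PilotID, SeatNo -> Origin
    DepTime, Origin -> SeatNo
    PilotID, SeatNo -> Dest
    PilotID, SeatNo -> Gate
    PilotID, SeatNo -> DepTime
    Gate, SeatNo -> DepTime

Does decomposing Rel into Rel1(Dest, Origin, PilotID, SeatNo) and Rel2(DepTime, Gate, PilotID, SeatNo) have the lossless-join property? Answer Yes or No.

Yes

The shared attributes are {PilotID, SeatNo} and {PilotID, SeatNo}⁺ = {DepTime, Dest, Gate, Origin, PilotID, SeatNo}.
This includes all of Rel1, so the common attributes are a superkey of Rel1 — the join is lossless.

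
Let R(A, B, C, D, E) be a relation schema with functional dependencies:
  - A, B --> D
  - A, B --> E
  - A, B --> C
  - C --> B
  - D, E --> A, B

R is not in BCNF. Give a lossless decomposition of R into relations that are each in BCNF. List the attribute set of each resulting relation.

Candidate keys of the original relation: {A, B}, {A, C}, {D, E}.
{A, B, C, D, E}: {C} determines {B, C} here but is not a superkey — split on C --> B, giving {B, C} and {A, C, D, E}.
{B, C}: every determinant is a superkey — BCNF.
{A, C, D, E}: every determinant is a superkey — BCNF.

{A, C, D, E}; {B, C}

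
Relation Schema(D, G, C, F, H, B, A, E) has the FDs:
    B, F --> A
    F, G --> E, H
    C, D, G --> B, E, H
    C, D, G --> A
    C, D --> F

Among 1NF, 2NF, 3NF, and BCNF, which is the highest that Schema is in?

1NF

Candidate key: {C, D, G}. Prime attributes: {C, D, G}.
For B, F --> A we have {B, F}⁺ = {A, B, F}; {B, F} is not a superkey, so BCNF fails.
Because {A} is non-prime and the left side of B, F --> A is not a superkey, the relation is not in 3NF.
Since {C, D} ⊂ {C, D, G} and {C, D}⁺ ⊇ {F} with {F} non-prime, there is a partial dependency; 2NF fails.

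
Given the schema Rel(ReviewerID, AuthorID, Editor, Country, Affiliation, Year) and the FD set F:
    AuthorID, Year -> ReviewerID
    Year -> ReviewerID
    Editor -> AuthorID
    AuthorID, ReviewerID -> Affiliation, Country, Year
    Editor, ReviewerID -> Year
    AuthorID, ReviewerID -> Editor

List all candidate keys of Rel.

{AuthorID, ReviewerID}, {AuthorID, Year}, {Editor, ReviewerID}, {Editor, Year}

{AuthorID, ReviewerID} is a candidate key since {AuthorID, ReviewerID}⁺ = {Affiliation, AuthorID, Country, Editor, ReviewerID, Year} covers every attribute.
{AuthorID, Year} is a candidate key since {AuthorID, Year}⁺ = {Affiliation, AuthorID, Country, Editor, ReviewerID, Year} covers every attribute.
{Editor, ReviewerID} is a candidate key since {Editor, ReviewerID}⁺ = {Affiliation, AuthorID, Country, Editor, ReviewerID, Year} covers every attribute.
{Editor, Year} is a candidate key since {Editor, Year}⁺ = {Affiliation, AuthorID, Country, Editor, ReviewerID, Year} covers every attribute.
These are minimal and exhaustive — every other superkey contains one of them.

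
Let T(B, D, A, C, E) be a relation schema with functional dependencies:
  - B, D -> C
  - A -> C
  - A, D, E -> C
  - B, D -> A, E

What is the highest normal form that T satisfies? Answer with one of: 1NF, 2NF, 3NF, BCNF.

2NF

Candidate key: {B, D}. Prime attributes: {B, D}.
For A -> C we have {A}⁺ = {A, C}; {A} is not a superkey, so BCNF fails.
A -> C has non-prime {C} on the right and a non-superkey on the left, so 3NF fails.
Checking every proper subset of each key, none determines a non-prime attribute — 2NF is satisfied.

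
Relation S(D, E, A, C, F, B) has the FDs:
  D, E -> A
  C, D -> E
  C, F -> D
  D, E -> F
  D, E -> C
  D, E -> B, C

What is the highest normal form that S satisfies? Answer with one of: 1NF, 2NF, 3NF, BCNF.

Candidate keys: {C, D}, {C, F}, {D, E}. Prime attributes: {C, D, E, F}.
Each dependency's left side is a superkey — BCNF holds.

BCNF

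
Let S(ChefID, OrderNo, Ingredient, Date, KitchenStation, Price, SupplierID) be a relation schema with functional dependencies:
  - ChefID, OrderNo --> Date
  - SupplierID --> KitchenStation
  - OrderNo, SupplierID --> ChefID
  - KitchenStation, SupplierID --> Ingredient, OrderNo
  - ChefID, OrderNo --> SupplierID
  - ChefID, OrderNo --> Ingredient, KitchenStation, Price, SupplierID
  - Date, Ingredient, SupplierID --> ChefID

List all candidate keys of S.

{SupplierID} is a candidate key since {SupplierID}⁺ = {ChefID, Date, Ingredient, KitchenStation, OrderNo, Price, SupplierID} covers every attribute.
{ChefID, OrderNo} is a candidate key since {ChefID, OrderNo}⁺ = {ChefID, Date, Ingredient, KitchenStation, OrderNo, Price, SupplierID} covers every attribute.
No proper subset of any of these is a key, and no other minimal superkey exists.

{ChefID, OrderNo}, {SupplierID}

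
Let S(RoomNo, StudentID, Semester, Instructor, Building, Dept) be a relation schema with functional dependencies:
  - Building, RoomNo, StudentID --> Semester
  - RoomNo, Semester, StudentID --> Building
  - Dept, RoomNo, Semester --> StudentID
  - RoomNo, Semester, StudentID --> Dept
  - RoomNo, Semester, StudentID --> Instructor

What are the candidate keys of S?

{Building, RoomNo, StudentID}, {Dept, RoomNo, Semester}, {RoomNo, Semester, StudentID}

{RoomNo} never appears on the right of any FD, so every key must include it.
Closure of {Building, RoomNo, StudentID} is {Building, Dept, Instructor, RoomNo, Semester, StudentID}, the whole schema; {Building, RoomNo, StudentID} is a candidate key.
Closure of {Dept, RoomNo, Semester} is {Building, Dept, Instructor, RoomNo, Semester, StudentID}, the whole schema; {Dept, RoomNo, Semester} is a candidate key.
Closure of {RoomNo, Semester, StudentID} is {Building, Dept, Instructor, RoomNo, Semester, StudentID}, the whole schema; {RoomNo, Semester, StudentID} is a candidate key.
These are minimal and exhaustive — every other superkey contains one of them.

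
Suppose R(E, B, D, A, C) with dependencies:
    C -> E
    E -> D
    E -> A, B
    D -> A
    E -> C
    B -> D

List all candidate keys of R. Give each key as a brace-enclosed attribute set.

{C}⁺ = {A, B, C, D, E}, which is every attribute, so {C} is a candidate key.
{E}⁺ = {A, B, C, D, E}, which is every attribute, so {E} is a candidate key.
No proper subset of any of these is a key, and no other minimal superkey exists.

{C}, {E}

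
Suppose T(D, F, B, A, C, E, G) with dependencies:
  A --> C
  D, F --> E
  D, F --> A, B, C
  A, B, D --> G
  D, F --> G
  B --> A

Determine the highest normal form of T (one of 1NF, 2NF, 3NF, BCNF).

Candidate key: {D, F}. Prime attributes: {D, F}.
A --> C breaks BCNF: {A}⁺ = {A, C}, so {A} is not a superkey.
A --> C has non-prime {C} on the right and a non-superkey on the left, so 3NF fails.
No proper subset of a key has a non-prime attribute in its closure, so there is no partial dependency; 2NF holds.

2NF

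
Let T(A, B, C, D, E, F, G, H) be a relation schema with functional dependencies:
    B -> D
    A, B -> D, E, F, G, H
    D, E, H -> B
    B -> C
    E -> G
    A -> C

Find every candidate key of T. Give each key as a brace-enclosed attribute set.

No FD produces {A}, so it must be in every candidate key.
{A, B} is a candidate key since {A, B}⁺ = {A, B, C, D, E, F, G, H} covers every attribute.
{A, D, E, H} is a candidate key since {A, D, E, H}⁺ = {A, B, C, D, E, F, G, H} covers every attribute.
No proper subset of any of these is a key, and no other minimal superkey exists.

{A, B}, {A, D, E, H}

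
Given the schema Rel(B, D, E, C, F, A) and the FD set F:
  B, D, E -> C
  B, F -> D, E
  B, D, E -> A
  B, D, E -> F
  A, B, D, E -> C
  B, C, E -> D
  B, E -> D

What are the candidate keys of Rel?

{B, E}, {B, F}

Attributes never on any right-hand side: {B} — every candidate key must contain it.
Closure of {B, E} is {A, B, C, D, E, F}, the whole schema; {B, E} is a candidate key.
Closure of {B, F} is {A, B, C, D, E, F}, the whole schema; {B, F} is a candidate key.
No proper subset of any of these is a key, and no other minimal superkey exists.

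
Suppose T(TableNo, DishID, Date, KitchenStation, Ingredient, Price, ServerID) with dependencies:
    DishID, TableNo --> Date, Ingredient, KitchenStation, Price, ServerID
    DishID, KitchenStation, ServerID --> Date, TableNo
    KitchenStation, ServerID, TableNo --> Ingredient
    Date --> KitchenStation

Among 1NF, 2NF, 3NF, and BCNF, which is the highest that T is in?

Candidate keys: {Date, DishID, ServerID}, {DishID, KitchenStation, ServerID}, {DishID, TableNo}. Prime attributes: {Date, DishID, KitchenStation, ServerID, TableNo}.
For KitchenStation, ServerID, TableNo --> Ingredient we have {KitchenStation, ServerID, TableNo}⁺ = {Ingredient, KitchenStation, ServerID, TableNo}; {KitchenStation, ServerID, TableNo} is not a superkey, so BCNF fails.
KitchenStation, ServerID, TableNo --> Ingredient has non-prime {Ingredient} on the right and a non-superkey on the left, so 3NF fails.
Checking every proper subset of each key, none determines a non-prime attribute — 2NF is satisfied.

2NF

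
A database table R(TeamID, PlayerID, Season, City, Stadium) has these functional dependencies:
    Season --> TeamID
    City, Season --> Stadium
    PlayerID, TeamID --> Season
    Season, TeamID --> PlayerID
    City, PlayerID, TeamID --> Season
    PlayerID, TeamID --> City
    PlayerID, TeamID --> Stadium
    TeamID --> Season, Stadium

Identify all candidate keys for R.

{Season}, {TeamID}

Closure of {Season} is {City, PlayerID, Season, Stadium, TeamID}, the whole schema; {Season} is a candidate key.
Closure of {TeamID} is {City, PlayerID, Season, Stadium, TeamID}, the whole schema; {TeamID} is a candidate key.
These are minimal and exhaustive — every other superkey contains one of them.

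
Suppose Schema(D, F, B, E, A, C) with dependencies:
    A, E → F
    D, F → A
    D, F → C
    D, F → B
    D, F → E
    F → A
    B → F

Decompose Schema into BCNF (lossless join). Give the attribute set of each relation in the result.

Candidate keys of the original relation: {A, D, E}, {B, D}, {D, F}.
{A, B, C, D, E, F}: {A, E} determines {A, E, F} here but is not a superkey — split on A, E → F, giving {A, E, F} and {A, B, C, D, E}.
{A, E, F}: {F} determines {A, F} here but is not a superkey — split on F → A, giving {A, F} and {E, F}.
{A, F} is in BCNF.
{E, F} is in BCNF.
{A, B, C, D, E}: {B} determines {A, B} here but is not a superkey — split on B → A, giving {A, B} and {B, C, D, E}.
{A, B} is in BCNF.
{B, C, D, E} is in BCNF.

{A, B}; {A, F}; {B, C, D, E}; {E, F}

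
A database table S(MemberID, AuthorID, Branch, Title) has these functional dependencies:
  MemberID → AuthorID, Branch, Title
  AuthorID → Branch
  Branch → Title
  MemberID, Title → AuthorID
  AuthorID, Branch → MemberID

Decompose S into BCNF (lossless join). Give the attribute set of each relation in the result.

Candidate keys of the original relation: {AuthorID}, {MemberID}.
In {AuthorID, Branch, MemberID, Title}, {Branch} is not a superkey ({Branch}⁺ restricted to this set is {Branch, Title}), so split on Branch → Title into {Branch, Title} and {AuthorID, Branch, MemberID}.
{Branch, Title} is in BCNF.
{AuthorID, Branch, MemberID} is in BCNF.

{AuthorID, Branch, MemberID}; {Branch, Title}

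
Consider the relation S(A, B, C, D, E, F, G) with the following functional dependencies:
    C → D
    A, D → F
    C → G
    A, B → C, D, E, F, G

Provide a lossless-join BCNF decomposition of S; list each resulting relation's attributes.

Candidate key of the original relation: {A, B}.
Within {A, B, C, D, E, F, G}: {C}⁺ ∩ {A, B, C, D, E, F, G} = {C, D, G}, not the whole set, so C → D, G violates BCNF; decompose into {C, D, G} and {A, B, C, E, F}.
{C, D, G} has no BCNF violation.
Within {A, B, C, E, F}: {A, C}⁺ ∩ {A, B, C, E, F} = {A, C, F}, not the whole set, so A, C → F violates BCNF; decompose into {A, C, F} and {A, B, C, E}.
{A, C, F} has no BCNF violation.
{A, B, C, E} has no BCNF violation.

{A, B, C, E}; {A, C, F}; {C, D, G}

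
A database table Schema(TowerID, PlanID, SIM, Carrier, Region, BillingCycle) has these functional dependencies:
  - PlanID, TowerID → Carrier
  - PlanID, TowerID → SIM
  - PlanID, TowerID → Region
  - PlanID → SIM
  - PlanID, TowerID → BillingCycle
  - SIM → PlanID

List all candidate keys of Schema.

No FD produces {TowerID}, so it must be in every candidate key.
{PlanID, TowerID}⁺ = {BillingCycle, Carrier, PlanID, Region, SIM, TowerID}, which is every attribute, so {PlanID, TowerID} is a candidate key.
{SIM, TowerID}⁺ = {BillingCycle, Carrier, PlanID, Region, SIM, TowerID}, which is every attribute, so {SIM, TowerID} is a candidate key.
These are minimal and exhaustive — every other superkey contains one of them.

{PlanID, TowerID}, {SIM, TowerID}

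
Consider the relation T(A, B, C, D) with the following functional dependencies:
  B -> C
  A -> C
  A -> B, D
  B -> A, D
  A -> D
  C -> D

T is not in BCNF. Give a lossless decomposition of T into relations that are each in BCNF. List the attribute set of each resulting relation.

{A, B, C}; {C, D}

Candidate keys of the original relation: {A}, {B}.
{A, B, C, D}: {C} determines {C, D} here but is not a superkey — split on C -> D, giving {C, D} and {A, B, C}.
{C, D} is in BCNF.
{A, B, C} is in BCNF.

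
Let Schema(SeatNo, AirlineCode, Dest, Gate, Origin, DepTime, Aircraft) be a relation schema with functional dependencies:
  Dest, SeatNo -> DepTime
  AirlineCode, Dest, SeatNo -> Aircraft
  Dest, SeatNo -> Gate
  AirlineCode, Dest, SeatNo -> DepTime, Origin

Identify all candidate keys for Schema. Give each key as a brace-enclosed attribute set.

{AirlineCode, Dest, SeatNo} never appear on the right of any FD, so every key must include all of them.
{AirlineCode, Dest, SeatNo}⁺ = {Aircraft, AirlineCode, DepTime, Dest, Gate, Origin, SeatNo}, which is every attribute, so {AirlineCode, Dest, SeatNo} is a candidate key.
No other minimal set has full closure, so this is the only candidate key.

{AirlineCode, Dest, SeatNo}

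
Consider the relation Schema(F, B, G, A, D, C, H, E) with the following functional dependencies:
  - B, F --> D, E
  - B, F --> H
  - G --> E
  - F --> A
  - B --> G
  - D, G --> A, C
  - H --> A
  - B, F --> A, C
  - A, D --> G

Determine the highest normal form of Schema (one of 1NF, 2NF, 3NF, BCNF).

Candidate key: {B, F}. Prime attributes: {B, F}.
G --> E breaks BCNF: {G}⁺ = {E, G}, so {G} is not a superkey.
G --> E determines the non-prime attribute {E} from a non-superkey — 3NF is violated.
Since {B} ⊂ {B, F} and {B}⁺ ⊇ {E, G} with {E, G} non-prime, there is a partial dependency; 2NF fails.

1NF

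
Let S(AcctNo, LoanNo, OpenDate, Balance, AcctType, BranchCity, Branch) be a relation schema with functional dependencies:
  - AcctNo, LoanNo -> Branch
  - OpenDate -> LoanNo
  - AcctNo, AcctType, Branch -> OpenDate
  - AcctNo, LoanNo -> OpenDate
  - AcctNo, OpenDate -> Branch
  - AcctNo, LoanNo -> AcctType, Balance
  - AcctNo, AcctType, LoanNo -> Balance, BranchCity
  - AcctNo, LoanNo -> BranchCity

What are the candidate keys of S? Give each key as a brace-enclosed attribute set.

{AcctNo, AcctType, Branch}, {AcctNo, LoanNo}, {AcctNo, OpenDate}

No FD produces {AcctNo}, so it must be in every candidate key.
{AcctNo, LoanNo} is a candidate key since {AcctNo, LoanNo}⁺ = {AcctNo, AcctType, Balance, Branch, BranchCity, LoanNo, OpenDate} covers every attribute.
{AcctNo, OpenDate} is a candidate key since {AcctNo, OpenDate}⁺ = {AcctNo, AcctType, Balance, Branch, BranchCity, LoanNo, OpenDate} covers every attribute.
{AcctNo, AcctType, Branch} is a candidate key since {AcctNo, AcctType, Branch}⁺ = {AcctNo, AcctType, Balance, Branch, BranchCity, LoanNo, OpenDate} covers every attribute.
No proper subset of any of these is a key, and no other minimal superkey exists.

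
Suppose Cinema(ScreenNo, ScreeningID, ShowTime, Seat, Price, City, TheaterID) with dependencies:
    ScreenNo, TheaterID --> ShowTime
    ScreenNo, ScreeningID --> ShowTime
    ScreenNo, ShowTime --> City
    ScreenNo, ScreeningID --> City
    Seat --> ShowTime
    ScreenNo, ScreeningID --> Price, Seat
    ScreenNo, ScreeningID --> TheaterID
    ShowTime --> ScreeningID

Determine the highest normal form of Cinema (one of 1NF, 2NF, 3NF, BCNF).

3NF

Candidate keys: {ScreenNo, ScreeningID}, {ScreenNo, Seat}, {ScreenNo, ShowTime}, {ScreenNo, TheaterID}. Prime attributes: {ScreenNo, ScreeningID, Seat, ShowTime, TheaterID}.
Seat --> ShowTime breaks BCNF: {Seat}⁺ = {ScreeningID, Seat, ShowTime}, so {Seat} is not a superkey.
Since {ShowTime} ⊆ prime attributes and every other non-superkey FD also has a prime right side, the schema is in 3NF.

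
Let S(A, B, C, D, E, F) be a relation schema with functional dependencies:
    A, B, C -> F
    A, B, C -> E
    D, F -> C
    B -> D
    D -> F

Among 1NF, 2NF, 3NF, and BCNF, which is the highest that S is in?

1NF

Candidate key: {A, B}. Prime attributes: {A, B}.
For D, F -> C we have {D, F}⁺ = {C, D, F}; {D, F} is not a superkey, so BCNF fails.
D, F -> C has non-prime {C} on the right and a non-superkey on the left, so 3NF fails.
{B} is a proper subset of the key {A, B}, and {B}⁺ contains the non-prime attributes {C, D, F} — a partial dependency, so 2NF is violated.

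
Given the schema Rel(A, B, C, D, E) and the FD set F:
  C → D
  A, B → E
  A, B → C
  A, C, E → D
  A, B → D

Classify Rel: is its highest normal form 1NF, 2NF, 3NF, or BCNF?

Candidate key: {A, B}. Prime attributes: {A, B}.
C → D: {C}⁺ = {C, D}, which is not all of the attributes, so the left side is not a superkey — BCNF is violated.
C → D determines the non-prime attribute {D} from a non-superkey — 3NF is violated.
Checking every proper subset of each key, none determines a non-prime attribute — 2NF is satisfied.

2NF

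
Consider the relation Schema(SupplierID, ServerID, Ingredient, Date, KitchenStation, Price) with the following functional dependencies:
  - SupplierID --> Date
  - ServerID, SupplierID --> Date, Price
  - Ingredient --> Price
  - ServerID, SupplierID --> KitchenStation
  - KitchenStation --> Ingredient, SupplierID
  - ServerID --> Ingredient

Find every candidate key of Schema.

{ServerID} never appears on the right of any FD, so every key must include it.
Closure of {KitchenStation, ServerID} is {Date, Ingredient, KitchenStation, Price, ServerID, SupplierID}, the whole schema; {KitchenStation, ServerID} is a candidate key.
Closure of {ServerID, SupplierID} is {Date, Ingredient, KitchenStation, Price, ServerID, SupplierID}, the whole schema; {ServerID, SupplierID} is a candidate key.
These are minimal and exhaustive — every other superkey contains one of them.

{KitchenStation, ServerID}, {ServerID, SupplierID}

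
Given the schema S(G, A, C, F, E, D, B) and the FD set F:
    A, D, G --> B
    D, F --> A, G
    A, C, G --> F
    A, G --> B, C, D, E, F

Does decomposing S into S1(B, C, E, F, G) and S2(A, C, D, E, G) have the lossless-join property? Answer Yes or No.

No

Common attributes: {C, E, G}; their closure is {C, E, G}.
Neither S1 nor S2 is contained in that closure, so the decomposition is lossy.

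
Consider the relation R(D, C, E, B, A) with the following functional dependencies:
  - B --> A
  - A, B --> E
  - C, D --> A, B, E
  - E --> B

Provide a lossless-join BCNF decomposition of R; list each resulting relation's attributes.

{A, B, E}; {B, C, D}

Candidate key of the original relation: {C, D}.
Within {A, B, C, D, E}: {B}⁺ ∩ {A, B, C, D, E} = {A, B, E}, not the whole set, so B --> A, E violates BCNF; decompose into {A, B, E} and {B, C, D}.
{A, B, E} has no BCNF violation.
{B, C, D} has no BCNF violation.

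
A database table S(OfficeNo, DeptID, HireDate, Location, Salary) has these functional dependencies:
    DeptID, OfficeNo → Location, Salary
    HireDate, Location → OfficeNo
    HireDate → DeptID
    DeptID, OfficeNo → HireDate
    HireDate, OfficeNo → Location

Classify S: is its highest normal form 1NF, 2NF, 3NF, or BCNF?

3NF

Candidate keys: {DeptID, OfficeNo}, {HireDate, Location}, {HireDate, OfficeNo}. Prime attributes: {DeptID, HireDate, Location, OfficeNo}.
HireDate → DeptID: {HireDate}⁺ = {DeptID, HireDate}, which is not all of the attributes, so the left side is not a superkey — BCNF is violated.
Its right-hand attributes {DeptID} are all prime, as are those of every other non-superkey FD — the relation is in 3NF.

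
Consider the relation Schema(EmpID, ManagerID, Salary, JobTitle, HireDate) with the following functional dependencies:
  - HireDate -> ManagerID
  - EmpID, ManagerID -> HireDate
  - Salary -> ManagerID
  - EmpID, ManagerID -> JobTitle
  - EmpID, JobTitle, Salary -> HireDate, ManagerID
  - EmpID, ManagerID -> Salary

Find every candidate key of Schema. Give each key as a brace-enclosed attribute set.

{EmpID, HireDate}, {EmpID, ManagerID}, {EmpID, Salary}

{EmpID} never appears on the right of any FD, so every key must include it.
{EmpID, HireDate} is a candidate key since {EmpID, HireDate}⁺ = {EmpID, HireDate, JobTitle, ManagerID, Salary} covers every attribute.
{EmpID, ManagerID} is a candidate key since {EmpID, ManagerID}⁺ = {EmpID, HireDate, JobTitle, ManagerID, Salary} covers every attribute.
{EmpID, Salary} is a candidate key since {EmpID, Salary}⁺ = {EmpID, HireDate, JobTitle, ManagerID, Salary} covers every attribute.
These are minimal and exhaustive — every other superkey contains one of them.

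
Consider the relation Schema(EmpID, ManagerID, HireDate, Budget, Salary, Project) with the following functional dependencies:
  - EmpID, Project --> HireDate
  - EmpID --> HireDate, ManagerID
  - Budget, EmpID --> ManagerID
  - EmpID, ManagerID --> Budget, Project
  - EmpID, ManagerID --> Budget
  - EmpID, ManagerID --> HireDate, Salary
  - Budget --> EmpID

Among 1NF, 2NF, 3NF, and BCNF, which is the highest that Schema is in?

Candidate keys: {Budget}, {EmpID}. Prime attributes: {Budget, EmpID}.
Each dependency's left side is a superkey — BCNF holds.

BCNF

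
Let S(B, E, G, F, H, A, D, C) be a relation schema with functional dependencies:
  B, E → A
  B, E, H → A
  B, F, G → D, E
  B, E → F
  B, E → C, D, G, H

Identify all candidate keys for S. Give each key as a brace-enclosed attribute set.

{B, E}, {B, F, G}

{B} never appears on the right of any FD, so every key must include it.
{B, E}⁺ = {A, B, C, D, E, F, G, H}, which is every attribute, so {B, E} is a candidate key.
{B, F, G}⁺ = {A, B, C, D, E, F, G, H}, which is every attribute, so {B, F, G} is a candidate key.
These are minimal and exhaustive — every other superkey contains one of them.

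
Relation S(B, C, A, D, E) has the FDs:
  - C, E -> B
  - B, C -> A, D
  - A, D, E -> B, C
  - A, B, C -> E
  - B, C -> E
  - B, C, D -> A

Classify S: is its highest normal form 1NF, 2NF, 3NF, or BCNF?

BCNF

Candidate keys: {A, D, E}, {B, C}, {C, E}. Prime attributes: {A, B, C, D, E}.
Each dependency's left side is a superkey — BCNF holds.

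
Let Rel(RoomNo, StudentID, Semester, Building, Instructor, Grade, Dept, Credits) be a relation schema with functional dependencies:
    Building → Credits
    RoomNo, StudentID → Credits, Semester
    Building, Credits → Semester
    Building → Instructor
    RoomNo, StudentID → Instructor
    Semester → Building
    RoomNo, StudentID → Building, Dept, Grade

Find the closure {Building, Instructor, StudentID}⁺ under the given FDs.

Start with {Building, Instructor, StudentID}.
Building → Credits applies; add {Credits} → now {Building, Credits, Instructor, StudentID}.
Building, Credits → Semester applies; add {Semester} → now {Building, Credits, Instructor, Semester, StudentID}.
No further FD applies.

{Building, Credits, Instructor, Semester, StudentID}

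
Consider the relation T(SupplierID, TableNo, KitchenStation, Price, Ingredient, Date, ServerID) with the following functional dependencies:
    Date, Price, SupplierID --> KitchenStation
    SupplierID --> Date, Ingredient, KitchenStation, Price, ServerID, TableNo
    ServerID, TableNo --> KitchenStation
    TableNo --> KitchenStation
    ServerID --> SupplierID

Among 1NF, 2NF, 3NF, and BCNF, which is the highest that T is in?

Candidate keys: {ServerID}, {SupplierID}. Prime attributes: {ServerID, SupplierID}.
For TableNo --> KitchenStation we have {TableNo}⁺ = {KitchenStation, TableNo}; {TableNo} is not a superkey, so BCNF fails.
Because {KitchenStation} is non-prime and the left side of TableNo --> KitchenStation is not a superkey, the relation is not in 3NF.
With only single-attribute keys there can be no partial dependency, so 2NF holds.

2NF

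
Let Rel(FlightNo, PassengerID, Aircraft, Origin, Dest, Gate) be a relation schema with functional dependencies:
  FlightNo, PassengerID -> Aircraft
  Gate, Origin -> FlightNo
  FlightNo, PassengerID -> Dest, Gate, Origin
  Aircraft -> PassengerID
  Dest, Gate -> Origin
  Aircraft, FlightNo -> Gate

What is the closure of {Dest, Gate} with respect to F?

{Dest, FlightNo, Gate, Origin}

Start with {Dest, Gate}.
Dest, Gate -> Origin applies; add {Origin} → now {Dest, Gate, Origin}.
Gate, Origin -> FlightNo applies; add {FlightNo} → now {Dest, FlightNo, Gate, Origin}.
No further FD applies.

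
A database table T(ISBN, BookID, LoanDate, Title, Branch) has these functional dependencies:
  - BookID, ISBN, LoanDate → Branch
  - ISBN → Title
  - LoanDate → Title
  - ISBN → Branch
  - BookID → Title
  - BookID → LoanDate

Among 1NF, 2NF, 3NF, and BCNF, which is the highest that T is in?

Candidate key: {BookID, ISBN}. Prime attributes: {BookID, ISBN}.
ISBN → Title breaks BCNF: {ISBN}⁺ = {Branch, ISBN, Title}, so {ISBN} is not a superkey.
ISBN → Title determines the non-prime attribute {Title} from a non-superkey — 3NF is violated.
The proper key subset {BookID} of {BookID, ISBN} determines non-prime {LoanDate, Title}, so the relation is not even in 2NF.

1NF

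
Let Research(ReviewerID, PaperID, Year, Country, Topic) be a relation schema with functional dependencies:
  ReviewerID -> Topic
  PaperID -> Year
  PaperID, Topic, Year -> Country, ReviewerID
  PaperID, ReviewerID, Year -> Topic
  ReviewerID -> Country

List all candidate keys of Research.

{PaperID} never appears on the right of any FD, so every key must include it.
{PaperID, ReviewerID} is a candidate key since {PaperID, ReviewerID}⁺ = {Country, PaperID, ReviewerID, Topic, Year} covers every attribute.
{PaperID, Topic} is a candidate key since {PaperID, Topic}⁺ = {Country, PaperID, ReviewerID, Topic, Year} covers every attribute.
Any other superkey properly contains one of these, so there are no further candidate keys.

{PaperID, ReviewerID}, {PaperID, Topic}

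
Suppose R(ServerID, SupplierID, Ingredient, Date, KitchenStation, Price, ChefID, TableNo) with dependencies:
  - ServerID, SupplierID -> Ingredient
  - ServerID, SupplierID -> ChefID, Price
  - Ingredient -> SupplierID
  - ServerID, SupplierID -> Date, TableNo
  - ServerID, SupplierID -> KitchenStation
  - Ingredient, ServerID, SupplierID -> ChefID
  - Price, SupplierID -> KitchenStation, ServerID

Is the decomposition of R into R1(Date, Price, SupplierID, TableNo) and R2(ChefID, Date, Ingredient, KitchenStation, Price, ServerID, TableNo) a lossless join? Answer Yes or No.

R1 ∩ R2 = {Date, Price, TableNo}; its closure under F is {Date, Price, TableNo}.
The closure covers neither R1 nor R2 entirely; the join is not lossless.

No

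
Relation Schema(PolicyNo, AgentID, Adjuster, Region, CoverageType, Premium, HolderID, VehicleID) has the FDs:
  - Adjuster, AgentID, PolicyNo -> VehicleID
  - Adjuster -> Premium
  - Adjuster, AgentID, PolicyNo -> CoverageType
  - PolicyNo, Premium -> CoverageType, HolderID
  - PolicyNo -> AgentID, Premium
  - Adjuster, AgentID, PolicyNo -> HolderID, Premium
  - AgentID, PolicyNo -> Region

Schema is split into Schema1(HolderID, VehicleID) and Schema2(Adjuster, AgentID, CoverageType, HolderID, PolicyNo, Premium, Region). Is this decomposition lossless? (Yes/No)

The shared attributes are {HolderID} and {HolderID}⁺ = {HolderID}.
The closure covers neither Schema1 nor Schema2 entirely; the join is not lossless.

No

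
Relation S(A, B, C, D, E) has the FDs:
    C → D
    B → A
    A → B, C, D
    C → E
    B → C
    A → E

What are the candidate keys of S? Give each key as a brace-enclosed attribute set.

{A}⁺ = {A, B, C, D, E} — all of the relation — so {A} is a candidate key.
{B}⁺ = {A, B, C, D, E} — all of the relation — so {B} is a candidate key.
Any other superkey properly contains one of these, so there are no further candidate keys.

{A}, {B}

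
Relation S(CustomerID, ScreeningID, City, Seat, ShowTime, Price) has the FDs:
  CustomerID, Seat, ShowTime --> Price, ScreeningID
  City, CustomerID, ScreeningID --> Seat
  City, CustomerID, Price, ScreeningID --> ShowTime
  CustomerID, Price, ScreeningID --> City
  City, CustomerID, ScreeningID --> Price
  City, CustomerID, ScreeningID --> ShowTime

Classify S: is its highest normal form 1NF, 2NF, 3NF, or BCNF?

BCNF

Candidate keys: {City, CustomerID, ScreeningID}, {CustomerID, Price, ScreeningID}, {CustomerID, Seat, ShowTime}. Prime attributes: {City, CustomerID, Price, ScreeningID, Seat, ShowTime}.
Every FD has a superkey on the left, so the relation is in BCNF.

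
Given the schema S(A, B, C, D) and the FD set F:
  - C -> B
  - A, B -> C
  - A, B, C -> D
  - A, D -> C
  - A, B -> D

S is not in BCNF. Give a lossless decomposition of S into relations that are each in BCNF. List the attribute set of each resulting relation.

Candidate keys of the original relation: {A, B}, {A, C}, {A, D}.
{A, B, C, D}: {C} determines {B, C} here but is not a superkey — split on C -> B, giving {B, C} and {A, C, D}.
{B, C}: every determinant is a superkey — BCNF.
{A, C, D}: every determinant is a superkey — BCNF.

{A, C, D}; {B, C}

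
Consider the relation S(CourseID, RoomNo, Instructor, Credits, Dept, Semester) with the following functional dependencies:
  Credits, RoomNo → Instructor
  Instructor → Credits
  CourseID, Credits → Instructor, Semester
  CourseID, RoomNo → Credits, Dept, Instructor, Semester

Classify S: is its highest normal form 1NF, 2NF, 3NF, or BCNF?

Candidate key: {CourseID, RoomNo}. Prime attributes: {CourseID, RoomNo}.
Credits, RoomNo → Instructor: {Credits, RoomNo}⁺ = {Credits, Instructor, RoomNo}, which is not all of the attributes, so the left side is not a superkey — BCNF is violated.
Credits, RoomNo → Instructor determines the non-prime attribute {Instructor} from a non-superkey — 3NF is violated.
No non-prime attribute depends on a proper subset of any candidate key, so 2NF holds.

2NF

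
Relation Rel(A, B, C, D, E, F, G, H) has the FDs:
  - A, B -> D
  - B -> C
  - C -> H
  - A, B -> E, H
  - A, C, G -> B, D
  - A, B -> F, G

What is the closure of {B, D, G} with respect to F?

Start with {B, D, G}.
B -> C applies; add {C} → now {B, C, D, G}.
C -> H applies; add {H} → now {B, C, D, G, H}.
No further FD applies.

{B, C, D, G, H}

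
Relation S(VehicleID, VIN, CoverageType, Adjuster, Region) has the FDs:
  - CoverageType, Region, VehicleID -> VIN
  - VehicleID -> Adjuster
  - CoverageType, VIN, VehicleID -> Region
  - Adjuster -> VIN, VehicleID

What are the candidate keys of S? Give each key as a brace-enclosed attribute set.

{Adjuster, CoverageType}, {CoverageType, VehicleID}

No FD produces {CoverageType}, so it must be in every candidate key.
{Adjuster, CoverageType}⁺ = {Adjuster, CoverageType, Region, VIN, VehicleID}, which is every attribute, so {Adjuster, CoverageType} is a candidate key.
{CoverageType, VehicleID}⁺ = {Adjuster, CoverageType, Region, VIN, VehicleID}, which is every attribute, so {CoverageType, VehicleID} is a candidate key.
Any other superkey properly contains one of these, so there are no further candidate keys.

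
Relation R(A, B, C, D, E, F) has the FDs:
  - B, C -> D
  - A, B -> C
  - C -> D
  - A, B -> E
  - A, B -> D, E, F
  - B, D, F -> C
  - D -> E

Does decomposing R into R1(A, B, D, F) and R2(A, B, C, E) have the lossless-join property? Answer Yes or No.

Yes

Common attributes: {A, B}; their closure is {A, B, C, D, E, F}.
R1 is contained in that closure, so R1 ∩ R2 -> R1 holds and the join is lossless.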